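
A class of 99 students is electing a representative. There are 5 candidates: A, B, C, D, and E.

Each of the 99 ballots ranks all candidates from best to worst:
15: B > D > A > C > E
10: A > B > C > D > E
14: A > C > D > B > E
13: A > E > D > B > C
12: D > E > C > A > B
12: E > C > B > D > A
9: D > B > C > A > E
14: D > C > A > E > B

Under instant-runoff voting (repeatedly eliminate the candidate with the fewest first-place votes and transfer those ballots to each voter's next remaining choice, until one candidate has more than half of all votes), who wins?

Round 1: A 37, B 15, C 0, D 35, E 12. C eliminated.
Round 2: A 37, B 15, D 35, E 12. E eliminated.
Round 3: A 37, B 27, D 35. B eliminated.
Round 4: A 37, D 62. D has a majority (≥50).

D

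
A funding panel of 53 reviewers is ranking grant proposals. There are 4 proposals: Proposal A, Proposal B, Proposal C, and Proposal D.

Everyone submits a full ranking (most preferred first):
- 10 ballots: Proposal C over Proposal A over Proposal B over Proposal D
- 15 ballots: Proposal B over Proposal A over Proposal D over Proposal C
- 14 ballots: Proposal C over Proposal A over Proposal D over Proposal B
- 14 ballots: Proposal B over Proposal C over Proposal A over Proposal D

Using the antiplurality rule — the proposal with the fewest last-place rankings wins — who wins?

Proposal A

Last-place votes: Proposal A 0, Proposal B 14, Proposal C 15, Proposal D 24.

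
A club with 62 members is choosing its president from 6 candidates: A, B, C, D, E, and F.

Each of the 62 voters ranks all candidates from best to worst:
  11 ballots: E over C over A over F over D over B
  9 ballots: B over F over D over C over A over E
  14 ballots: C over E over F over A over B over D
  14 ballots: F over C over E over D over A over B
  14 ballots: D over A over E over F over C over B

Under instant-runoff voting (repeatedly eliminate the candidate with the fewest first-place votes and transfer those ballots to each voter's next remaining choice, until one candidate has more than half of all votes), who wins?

F

Round 1: A 0, B 9, C 14, D 14, E 11, F 14. A eliminated.
Round 2: B 9, C 14, D 14, E 11, F 14. B eliminated.
Round 3: C 14, D 14, E 11, F 23. E eliminated.
Round 4: C 25, D 14, F 23. D eliminated.
Round 5: C 25, F 37. F has a majority (≥32).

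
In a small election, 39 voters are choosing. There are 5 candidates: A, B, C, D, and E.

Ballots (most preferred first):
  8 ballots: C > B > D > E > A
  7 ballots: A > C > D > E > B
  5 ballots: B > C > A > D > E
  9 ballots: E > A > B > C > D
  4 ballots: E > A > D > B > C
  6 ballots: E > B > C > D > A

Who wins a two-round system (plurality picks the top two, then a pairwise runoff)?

Round 1 first-place votes: A 7, B 5, C 8, D 0, E 19. E and C advance.
Runoff: E is ranked above C on 19 ballots, C above E on 20.

C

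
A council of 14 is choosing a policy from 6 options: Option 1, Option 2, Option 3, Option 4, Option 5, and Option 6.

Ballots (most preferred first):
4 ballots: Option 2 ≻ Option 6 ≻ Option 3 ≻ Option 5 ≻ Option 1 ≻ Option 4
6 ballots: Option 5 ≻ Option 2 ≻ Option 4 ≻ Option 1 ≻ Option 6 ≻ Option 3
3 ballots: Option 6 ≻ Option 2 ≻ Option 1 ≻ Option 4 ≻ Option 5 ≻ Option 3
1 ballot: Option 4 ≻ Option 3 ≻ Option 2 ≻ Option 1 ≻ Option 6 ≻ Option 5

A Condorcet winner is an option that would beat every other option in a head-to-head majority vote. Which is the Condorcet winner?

Option 2 vs Option 1: 14–0
Option 2 vs Option 3: 13–1
Option 2 vs Option 4: 13–1
Option 2 vs Option 5: 8–6
Option 2 vs Option 6: 11–3
Option 2 beats every other option.

Option 2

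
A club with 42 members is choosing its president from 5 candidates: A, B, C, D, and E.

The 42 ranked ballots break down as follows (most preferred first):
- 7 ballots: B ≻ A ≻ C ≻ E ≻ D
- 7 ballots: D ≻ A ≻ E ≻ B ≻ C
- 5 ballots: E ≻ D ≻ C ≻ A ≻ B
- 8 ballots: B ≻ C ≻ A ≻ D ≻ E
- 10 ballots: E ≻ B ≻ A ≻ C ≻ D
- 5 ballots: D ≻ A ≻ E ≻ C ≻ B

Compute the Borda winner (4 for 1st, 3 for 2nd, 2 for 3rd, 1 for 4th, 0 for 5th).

A

A: 7×3 + 7×3 + 5×1 + 8×2 + 10×2 + 5×3 = 98
B: 7×4 + 7×1 + 5×0 + 8×4 + 10×3 + 5×0 = 97
C: 7×2 + 7×0 + 5×2 + 8×3 + 10×1 + 5×1 = 63
D: 7×0 + 7×4 + 5×3 + 8×1 + 10×0 + 5×4 = 71
E: 7×1 + 7×2 + 5×4 + 8×0 + 10×4 + 5×2 = 91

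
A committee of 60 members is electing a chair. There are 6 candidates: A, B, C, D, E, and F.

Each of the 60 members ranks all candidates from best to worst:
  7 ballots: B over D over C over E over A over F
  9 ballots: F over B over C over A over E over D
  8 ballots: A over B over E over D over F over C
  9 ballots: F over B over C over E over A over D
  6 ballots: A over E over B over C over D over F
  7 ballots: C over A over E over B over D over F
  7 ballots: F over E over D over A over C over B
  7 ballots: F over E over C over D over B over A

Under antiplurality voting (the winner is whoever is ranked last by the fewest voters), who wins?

Last-place votes: A 7, B 7, C 8, D 18, E 0, F 20.

E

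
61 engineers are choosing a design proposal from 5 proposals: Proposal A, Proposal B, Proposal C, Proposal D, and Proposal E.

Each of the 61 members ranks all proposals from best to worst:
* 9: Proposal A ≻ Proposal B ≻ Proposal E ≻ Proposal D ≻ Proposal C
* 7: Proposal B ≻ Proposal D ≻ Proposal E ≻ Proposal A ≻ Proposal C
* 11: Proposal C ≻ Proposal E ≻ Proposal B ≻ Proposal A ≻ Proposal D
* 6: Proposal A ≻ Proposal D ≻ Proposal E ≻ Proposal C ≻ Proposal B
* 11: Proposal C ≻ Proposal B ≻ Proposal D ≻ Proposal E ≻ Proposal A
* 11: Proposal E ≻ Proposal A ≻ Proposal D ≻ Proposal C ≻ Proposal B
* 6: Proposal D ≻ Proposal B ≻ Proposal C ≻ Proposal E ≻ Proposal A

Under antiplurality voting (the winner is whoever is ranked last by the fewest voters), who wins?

Proposal E

Last-place votes: Proposal A 17, Proposal B 17, Proposal C 16, Proposal D 11, Proposal E 0.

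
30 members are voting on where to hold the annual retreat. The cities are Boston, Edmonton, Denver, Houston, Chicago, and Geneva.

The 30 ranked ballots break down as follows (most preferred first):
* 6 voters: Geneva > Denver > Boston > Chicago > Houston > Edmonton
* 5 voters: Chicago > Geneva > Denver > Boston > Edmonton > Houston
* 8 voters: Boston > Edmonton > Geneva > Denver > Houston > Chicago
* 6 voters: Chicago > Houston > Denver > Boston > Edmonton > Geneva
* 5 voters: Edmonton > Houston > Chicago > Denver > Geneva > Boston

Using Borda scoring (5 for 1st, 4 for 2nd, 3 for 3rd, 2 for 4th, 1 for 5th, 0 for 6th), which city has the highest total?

Denver

Boston: 6×3 + 5×2 + 8×5 + 6×2 + 5×0 = 80
Edmonton: 6×0 + 5×1 + 8×4 + 6×1 + 5×5 = 68
Denver: 6×4 + 5×3 + 8×2 + 6×3 + 5×2 = 83
Houston: 6×1 + 5×0 + 8×1 + 6×4 + 5×4 = 58
Chicago: 6×2 + 5×5 + 8×0 + 6×5 + 5×3 = 82
Geneva: 6×5 + 5×4 + 8×3 + 6×0 + 5×1 = 79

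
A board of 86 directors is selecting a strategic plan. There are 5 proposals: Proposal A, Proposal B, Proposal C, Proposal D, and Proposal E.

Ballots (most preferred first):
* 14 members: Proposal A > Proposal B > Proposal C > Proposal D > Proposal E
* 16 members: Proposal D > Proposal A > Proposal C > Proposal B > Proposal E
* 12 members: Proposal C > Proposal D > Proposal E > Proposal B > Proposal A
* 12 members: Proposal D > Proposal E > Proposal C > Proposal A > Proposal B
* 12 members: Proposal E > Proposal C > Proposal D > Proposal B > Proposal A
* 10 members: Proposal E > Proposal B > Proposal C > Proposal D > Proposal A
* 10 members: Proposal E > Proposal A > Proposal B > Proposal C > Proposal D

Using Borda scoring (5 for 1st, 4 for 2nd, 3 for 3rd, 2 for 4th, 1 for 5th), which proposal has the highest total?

Proposal C

Proposal A: 14×5 + 16×4 + 12×1 + 12×2 + 12×1 + 10×1 + 10×4 = 232
Proposal B: 14×4 + 16×2 + 12×2 + 12×1 + 12×2 + 10×4 + 10×3 = 218
Proposal C: 14×3 + 16×3 + 12×5 + 12×3 + 12×4 + 10×3 + 10×2 = 284
Proposal D: 14×2 + 16×5 + 12×4 + 12×5 + 12×3 + 10×2 + 10×1 = 282
Proposal E: 14×1 + 16×1 + 12×3 + 12×4 + 12×5 + 10×5 + 10×5 = 274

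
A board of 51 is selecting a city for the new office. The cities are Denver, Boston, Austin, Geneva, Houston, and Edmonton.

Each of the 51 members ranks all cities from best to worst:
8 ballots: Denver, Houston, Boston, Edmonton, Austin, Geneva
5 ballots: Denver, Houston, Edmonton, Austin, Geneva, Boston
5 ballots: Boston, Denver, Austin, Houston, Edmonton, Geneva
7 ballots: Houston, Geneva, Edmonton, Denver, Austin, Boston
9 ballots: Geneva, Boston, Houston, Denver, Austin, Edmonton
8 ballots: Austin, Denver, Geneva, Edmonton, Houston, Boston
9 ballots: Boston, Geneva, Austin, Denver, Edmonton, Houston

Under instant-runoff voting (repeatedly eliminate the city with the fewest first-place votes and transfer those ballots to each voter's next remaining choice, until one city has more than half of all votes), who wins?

Round 1: Denver 13, Boston 14, Austin 8, Geneva 9, Houston 7, Edmonton 0. Edmonton eliminated.
Round 2: Denver 13, Boston 14, Austin 8, Geneva 9, Houston 7. Houston eliminated.
Round 3: Denver 13, Boston 14, Austin 8, Geneva 16. Austin eliminated.
Round 4: Denver 21, Boston 14, Geneva 16. Boston eliminated.
Round 5: Denver 26, Geneva 25. Denver has a majority (≥26).

Denver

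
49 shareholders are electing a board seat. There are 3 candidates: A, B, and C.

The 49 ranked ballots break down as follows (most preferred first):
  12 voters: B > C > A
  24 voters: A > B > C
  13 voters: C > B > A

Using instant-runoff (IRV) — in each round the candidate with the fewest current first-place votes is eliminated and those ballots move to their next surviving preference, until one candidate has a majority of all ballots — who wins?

C

Round 1: A 24, B 12, C 13. B eliminated.
Round 2: A 24, C 25. C has a majority (≥25).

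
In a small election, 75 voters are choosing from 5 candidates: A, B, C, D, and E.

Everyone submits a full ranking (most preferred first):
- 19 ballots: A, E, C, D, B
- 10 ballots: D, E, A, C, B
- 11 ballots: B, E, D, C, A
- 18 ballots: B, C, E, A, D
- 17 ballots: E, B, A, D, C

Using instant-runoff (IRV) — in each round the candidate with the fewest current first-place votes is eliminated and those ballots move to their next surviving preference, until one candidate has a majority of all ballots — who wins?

Round 1: A 19, B 29, C 0, D 10, E 17. C eliminated.
Round 2: A 19, B 29, D 10, E 17. D eliminated.
Round 3: A 19, B 29, E 27. A eliminated.
Round 4: B 29, E 46. E has a majority (≥38).

E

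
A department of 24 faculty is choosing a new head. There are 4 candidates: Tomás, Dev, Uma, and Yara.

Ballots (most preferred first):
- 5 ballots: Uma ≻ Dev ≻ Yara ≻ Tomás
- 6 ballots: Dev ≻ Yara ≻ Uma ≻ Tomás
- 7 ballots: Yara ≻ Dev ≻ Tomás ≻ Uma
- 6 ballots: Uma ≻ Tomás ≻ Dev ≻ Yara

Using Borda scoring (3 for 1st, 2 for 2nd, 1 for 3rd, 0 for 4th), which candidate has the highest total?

Dev

Tomás: 5×0 + 6×0 + 7×1 + 6×2 = 19
Dev: 5×2 + 6×3 + 7×2 + 6×1 = 48
Uma: 5×3 + 6×1 + 7×0 + 6×3 = 39
Yara: 5×1 + 6×2 + 7×3 + 6×0 = 38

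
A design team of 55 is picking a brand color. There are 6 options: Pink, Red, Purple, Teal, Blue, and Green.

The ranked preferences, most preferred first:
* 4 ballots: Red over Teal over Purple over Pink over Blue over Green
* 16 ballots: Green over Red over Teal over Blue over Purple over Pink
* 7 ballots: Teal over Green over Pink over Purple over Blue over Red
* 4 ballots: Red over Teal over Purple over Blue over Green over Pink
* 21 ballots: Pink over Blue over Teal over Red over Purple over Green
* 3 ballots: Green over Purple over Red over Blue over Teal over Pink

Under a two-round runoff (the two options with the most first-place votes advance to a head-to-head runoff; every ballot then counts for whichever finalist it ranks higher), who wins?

Round 1 first-place votes: Pink 21, Red 8, Purple 0, Teal 7, Blue 0, Green 19. Pink and Green advance.
Runoff: Pink is ranked above Green on 25 ballots, Green above Pink on 30.

Green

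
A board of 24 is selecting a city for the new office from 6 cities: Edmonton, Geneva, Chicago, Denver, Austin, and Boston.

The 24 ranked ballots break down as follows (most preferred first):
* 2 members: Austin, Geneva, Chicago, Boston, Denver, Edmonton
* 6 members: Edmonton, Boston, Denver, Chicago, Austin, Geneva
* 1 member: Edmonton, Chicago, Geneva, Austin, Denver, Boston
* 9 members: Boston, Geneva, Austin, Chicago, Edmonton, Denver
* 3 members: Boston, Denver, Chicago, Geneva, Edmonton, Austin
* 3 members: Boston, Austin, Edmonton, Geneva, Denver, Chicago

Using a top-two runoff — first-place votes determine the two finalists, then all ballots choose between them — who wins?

Round 1 first-place votes: Edmonton 7, Geneva 0, Chicago 0, Denver 0, Austin 2, Boston 15. Boston and Edmonton advance.
Runoff: Boston is ranked above Edmonton on 17 ballots, Edmonton above Boston on 7.

Boston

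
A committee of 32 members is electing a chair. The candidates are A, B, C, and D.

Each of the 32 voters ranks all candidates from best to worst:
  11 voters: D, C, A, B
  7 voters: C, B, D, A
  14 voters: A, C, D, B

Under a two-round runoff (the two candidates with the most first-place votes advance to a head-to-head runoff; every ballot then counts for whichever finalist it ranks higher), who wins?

D

Round 1 first-place votes: A 14, B 0, C 7, D 11. A and D advance.
Runoff: A is ranked above D on 14 ballots, D above A on 18.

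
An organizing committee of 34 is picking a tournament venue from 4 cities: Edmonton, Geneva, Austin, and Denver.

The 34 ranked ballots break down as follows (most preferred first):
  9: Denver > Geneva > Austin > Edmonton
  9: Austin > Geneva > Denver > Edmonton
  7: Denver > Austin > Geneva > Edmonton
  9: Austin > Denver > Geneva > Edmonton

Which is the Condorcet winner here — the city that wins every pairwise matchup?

Austin

Austin vs Edmonton: 34–0
Austin vs Geneva: 25–9
Austin vs Denver: 18–16
Austin beats every other city.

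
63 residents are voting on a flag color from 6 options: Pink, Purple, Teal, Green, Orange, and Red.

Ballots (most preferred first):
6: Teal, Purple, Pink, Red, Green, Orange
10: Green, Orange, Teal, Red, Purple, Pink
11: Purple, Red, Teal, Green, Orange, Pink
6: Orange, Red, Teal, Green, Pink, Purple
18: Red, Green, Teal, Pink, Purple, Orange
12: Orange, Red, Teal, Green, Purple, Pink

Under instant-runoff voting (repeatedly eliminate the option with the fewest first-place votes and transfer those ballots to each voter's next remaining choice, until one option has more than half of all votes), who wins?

Round 1: Pink 0, Purple 11, Teal 6, Green 10, Orange 18, Red 18. Pink eliminated.
Round 2: Purple 11, Teal 6, Green 10, Orange 18, Red 18. Teal eliminated.
Round 3: Purple 17, Green 10, Orange 18, Red 18. Green eliminated.
Round 4: Purple 17, Orange 28, Red 18. Purple eliminated.
Round 5: Orange 28, Red 35. Red has a majority (≥32).

Red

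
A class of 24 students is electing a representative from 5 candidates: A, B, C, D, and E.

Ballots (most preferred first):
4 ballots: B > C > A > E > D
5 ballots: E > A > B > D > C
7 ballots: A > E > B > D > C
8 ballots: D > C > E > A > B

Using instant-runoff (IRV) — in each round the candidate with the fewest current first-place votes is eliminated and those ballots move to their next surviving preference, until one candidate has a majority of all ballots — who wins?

Round 1: A 7, B 4, C 0, D 8, E 5. C eliminated.
Round 2: A 7, B 4, D 8, E 5. B eliminated.
Round 3: A 11, D 8, E 5. E eliminated.
Round 4: A 16, D 8. A has a majority (≥13).

A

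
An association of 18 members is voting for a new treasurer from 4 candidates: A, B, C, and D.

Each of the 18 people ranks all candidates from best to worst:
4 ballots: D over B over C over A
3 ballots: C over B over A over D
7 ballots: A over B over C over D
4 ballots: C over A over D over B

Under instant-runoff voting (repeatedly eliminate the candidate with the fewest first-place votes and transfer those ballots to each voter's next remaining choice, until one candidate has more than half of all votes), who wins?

Round 1: A 7, B 0, C 7, D 4. B eliminated.
Round 2: A 7, C 7, D 4. D eliminated.
Round 3: A 7, C 11. C has a majority (≥10).

C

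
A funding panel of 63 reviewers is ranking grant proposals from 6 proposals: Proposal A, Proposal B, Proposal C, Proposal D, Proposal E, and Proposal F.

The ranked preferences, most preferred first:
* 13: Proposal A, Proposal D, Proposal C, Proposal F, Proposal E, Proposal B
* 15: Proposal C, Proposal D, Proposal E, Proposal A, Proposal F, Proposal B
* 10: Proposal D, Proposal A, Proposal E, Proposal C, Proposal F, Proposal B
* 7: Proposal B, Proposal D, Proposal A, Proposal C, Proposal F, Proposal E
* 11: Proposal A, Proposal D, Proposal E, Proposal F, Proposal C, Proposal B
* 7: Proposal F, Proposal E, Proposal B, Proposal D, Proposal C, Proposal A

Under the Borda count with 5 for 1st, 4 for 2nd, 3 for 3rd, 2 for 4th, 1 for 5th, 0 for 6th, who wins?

Proposal A: 13×5 + 15×2 + 10×4 + 7×3 + 11×5 + 7×0 = 211
Proposal B: 13×0 + 15×0 + 10×0 + 7×5 + 11×0 + 7×3 = 56
Proposal C: 13×3 + 15×5 + 10×2 + 7×2 + 11×1 + 7×1 = 166
Proposal D: 13×4 + 15×4 + 10×5 + 7×4 + 11×4 + 7×2 = 248
Proposal E: 13×1 + 15×3 + 10×3 + 7×0 + 11×3 + 7×4 = 149
Proposal F: 13×2 + 15×1 + 10×1 + 7×1 + 11×2 + 7×5 = 115

Proposal D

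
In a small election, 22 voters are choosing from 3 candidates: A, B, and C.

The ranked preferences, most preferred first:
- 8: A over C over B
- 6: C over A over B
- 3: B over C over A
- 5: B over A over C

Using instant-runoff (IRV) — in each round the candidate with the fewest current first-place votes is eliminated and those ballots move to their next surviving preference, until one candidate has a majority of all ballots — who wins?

A

Round 1: A 8, B 8, C 6. C eliminated.
Round 2: A 14, B 8. A has a majority (≥12).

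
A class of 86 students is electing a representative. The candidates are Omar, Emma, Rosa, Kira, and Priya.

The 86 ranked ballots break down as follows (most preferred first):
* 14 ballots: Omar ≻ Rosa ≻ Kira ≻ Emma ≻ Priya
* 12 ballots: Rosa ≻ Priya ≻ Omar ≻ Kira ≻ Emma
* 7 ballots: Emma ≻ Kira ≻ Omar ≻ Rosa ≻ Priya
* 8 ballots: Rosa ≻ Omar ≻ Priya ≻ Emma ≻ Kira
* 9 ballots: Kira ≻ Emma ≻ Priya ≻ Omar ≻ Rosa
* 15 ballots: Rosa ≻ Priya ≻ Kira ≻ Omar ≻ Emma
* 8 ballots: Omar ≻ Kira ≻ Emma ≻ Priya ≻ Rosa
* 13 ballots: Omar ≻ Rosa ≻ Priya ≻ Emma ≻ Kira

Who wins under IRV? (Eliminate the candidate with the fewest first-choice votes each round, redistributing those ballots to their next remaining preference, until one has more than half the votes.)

Omar

Round 1: Omar 35, Emma 7, Rosa 35, Kira 9, Priya 0. Priya eliminated.
Round 2: Omar 35, Emma 7, Rosa 35, Kira 9. Emma eliminated.
Round 3: Omar 35, Rosa 35, Kira 16. Kira eliminated.
Round 4: Omar 51, Rosa 35. Omar has a majority (≥44).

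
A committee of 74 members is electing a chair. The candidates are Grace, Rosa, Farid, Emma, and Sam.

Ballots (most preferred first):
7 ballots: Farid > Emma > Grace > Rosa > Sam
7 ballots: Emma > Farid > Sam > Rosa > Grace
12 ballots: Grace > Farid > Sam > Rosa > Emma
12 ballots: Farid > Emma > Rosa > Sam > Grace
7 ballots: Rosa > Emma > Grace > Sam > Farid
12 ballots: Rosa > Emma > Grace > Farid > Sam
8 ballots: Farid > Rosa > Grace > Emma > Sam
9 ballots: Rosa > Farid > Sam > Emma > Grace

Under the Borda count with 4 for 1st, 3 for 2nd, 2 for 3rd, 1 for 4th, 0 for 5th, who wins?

Grace: 7×2 + 7×0 + 12×4 + 12×0 + 7×2 + 12×2 + 8×2 + 9×0 = 116
Rosa: 7×1 + 7×1 + 12×1 + 12×2 + 7×4 + 12×4 + 8×3 + 9×4 = 186
Farid: 7×4 + 7×3 + 12×3 + 12×4 + 7×0 + 12×1 + 8×4 + 9×3 = 204
Emma: 7×3 + 7×4 + 12×0 + 12×3 + 7×3 + 12×3 + 8×1 + 9×1 = 159
Sam: 7×0 + 7×2 + 12×2 + 12×1 + 7×1 + 12×0 + 8×0 + 9×2 = 75

Farid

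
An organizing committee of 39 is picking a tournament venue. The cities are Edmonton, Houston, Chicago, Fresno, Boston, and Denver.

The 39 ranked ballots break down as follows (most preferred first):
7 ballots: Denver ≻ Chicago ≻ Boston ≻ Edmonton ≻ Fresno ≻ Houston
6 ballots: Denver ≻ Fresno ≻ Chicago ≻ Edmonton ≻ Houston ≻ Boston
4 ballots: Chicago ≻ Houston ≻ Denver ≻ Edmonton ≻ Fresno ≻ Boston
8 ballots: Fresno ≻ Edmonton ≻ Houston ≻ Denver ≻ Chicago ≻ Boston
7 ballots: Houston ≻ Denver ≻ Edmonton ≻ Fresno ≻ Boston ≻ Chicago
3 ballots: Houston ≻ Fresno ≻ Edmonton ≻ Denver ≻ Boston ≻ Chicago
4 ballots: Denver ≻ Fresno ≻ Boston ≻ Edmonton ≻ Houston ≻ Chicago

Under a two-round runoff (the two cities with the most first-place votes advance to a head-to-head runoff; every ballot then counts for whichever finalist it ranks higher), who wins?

Houston

Round 1 first-place votes: Edmonton 0, Houston 10, Chicago 4, Fresno 8, Boston 0, Denver 17. Denver and Houston advance.
Runoff: Denver is ranked above Houston on 17 ballots, Houston above Denver on 22.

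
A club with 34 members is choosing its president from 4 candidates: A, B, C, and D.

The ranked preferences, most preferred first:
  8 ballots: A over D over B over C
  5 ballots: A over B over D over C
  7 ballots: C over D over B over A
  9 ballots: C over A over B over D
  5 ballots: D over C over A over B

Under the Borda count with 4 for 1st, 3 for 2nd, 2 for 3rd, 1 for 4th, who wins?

A: 8×4 + 5×4 + 7×1 + 9×3 + 5×2 = 96
B: 8×2 + 5×3 + 7×2 + 9×2 + 5×1 = 68
C: 8×1 + 5×1 + 7×4 + 9×4 + 5×3 = 92
D: 8×3 + 5×2 + 7×3 + 9×1 + 5×4 = 84

A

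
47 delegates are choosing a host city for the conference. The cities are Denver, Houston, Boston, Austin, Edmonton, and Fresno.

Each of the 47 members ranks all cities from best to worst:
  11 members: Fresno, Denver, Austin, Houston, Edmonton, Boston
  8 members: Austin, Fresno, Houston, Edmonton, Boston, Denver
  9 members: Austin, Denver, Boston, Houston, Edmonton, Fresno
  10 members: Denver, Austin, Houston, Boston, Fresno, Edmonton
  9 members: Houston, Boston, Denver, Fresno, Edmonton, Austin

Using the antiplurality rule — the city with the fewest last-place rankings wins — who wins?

Last-place votes: Denver 8, Houston 0, Boston 11, Austin 9, Edmonton 10, Fresno 9.

Houston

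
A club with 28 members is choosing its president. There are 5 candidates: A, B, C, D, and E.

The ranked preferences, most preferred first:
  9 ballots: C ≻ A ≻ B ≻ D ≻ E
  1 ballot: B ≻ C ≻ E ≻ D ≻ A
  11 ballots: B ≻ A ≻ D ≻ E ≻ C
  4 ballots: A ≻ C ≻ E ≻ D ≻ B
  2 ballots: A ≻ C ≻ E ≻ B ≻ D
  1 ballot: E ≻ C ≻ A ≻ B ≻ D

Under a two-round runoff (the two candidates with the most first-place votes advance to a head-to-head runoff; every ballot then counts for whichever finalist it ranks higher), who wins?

Round 1 first-place votes: A 6, B 12, C 9, D 0, E 1. B and C advance.
Runoff: B is ranked above C on 12 ballots, C above B on 16.

C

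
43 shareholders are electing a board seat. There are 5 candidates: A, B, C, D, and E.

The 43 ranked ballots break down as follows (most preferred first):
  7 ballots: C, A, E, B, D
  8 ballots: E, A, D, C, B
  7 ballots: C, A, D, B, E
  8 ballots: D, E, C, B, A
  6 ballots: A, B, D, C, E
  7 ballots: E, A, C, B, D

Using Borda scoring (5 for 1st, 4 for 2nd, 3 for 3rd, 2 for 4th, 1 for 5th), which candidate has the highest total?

A

A: 7×4 + 8×4 + 7×4 + 8×1 + 6×5 + 7×4 = 154
B: 7×2 + 8×1 + 7×2 + 8×2 + 6×4 + 7×2 = 90
C: 7×5 + 8×2 + 7×5 + 8×3 + 6×2 + 7×3 = 143
D: 7×1 + 8×3 + 7×3 + 8×5 + 6×3 + 7×1 = 117
E: 7×3 + 8×5 + 7×1 + 8×4 + 6×1 + 7×5 = 141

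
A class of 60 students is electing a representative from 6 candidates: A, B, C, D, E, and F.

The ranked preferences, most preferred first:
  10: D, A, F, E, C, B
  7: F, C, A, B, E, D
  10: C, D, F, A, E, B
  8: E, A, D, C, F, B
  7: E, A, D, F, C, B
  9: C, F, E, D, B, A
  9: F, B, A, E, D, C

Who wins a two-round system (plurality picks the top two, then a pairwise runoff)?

F

Round 1 first-place votes: A 0, B 0, C 19, D 10, E 15, F 16. C and F advance.
Runoff: C is ranked above F on 27 ballots, F above C on 33.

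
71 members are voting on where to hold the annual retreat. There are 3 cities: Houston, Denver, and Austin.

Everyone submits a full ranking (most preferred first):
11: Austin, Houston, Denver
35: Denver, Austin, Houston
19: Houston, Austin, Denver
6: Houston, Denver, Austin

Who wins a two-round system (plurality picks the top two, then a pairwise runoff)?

Houston

Round 1 first-place votes: Houston 25, Denver 35, Austin 11. Denver and Houston advance.
Runoff: Denver is ranked above Houston on 35 ballots, Houston above Denver on 36.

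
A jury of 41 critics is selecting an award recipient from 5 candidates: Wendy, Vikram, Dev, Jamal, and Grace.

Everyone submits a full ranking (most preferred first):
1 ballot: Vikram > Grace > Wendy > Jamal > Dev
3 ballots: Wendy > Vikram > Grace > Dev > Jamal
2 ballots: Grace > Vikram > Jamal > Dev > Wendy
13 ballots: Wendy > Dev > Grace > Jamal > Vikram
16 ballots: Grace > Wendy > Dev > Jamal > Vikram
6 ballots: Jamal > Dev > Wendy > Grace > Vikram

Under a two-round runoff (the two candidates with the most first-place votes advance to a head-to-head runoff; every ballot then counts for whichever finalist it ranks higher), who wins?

Wendy

Round 1 first-place votes: Wendy 16, Vikram 1, Dev 0, Jamal 6, Grace 18. Grace and Wendy advance.
Runoff: Grace is ranked above Wendy on 19 ballots, Wendy above Grace on 22.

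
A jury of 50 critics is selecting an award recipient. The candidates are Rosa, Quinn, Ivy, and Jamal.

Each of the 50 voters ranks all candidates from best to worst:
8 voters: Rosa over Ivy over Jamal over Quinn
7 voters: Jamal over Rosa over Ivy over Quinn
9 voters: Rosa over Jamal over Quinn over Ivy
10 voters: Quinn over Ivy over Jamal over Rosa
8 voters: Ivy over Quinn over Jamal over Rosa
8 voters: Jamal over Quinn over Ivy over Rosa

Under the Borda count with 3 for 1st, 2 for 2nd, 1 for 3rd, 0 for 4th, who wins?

Rosa: 8×3 + 7×2 + 9×3 + 10×0 + 8×0 + 8×0 = 65
Quinn: 8×0 + 7×0 + 9×1 + 10×3 + 8×2 + 8×2 = 71
Ivy: 8×2 + 7×1 + 9×0 + 10×2 + 8×3 + 8×1 = 75
Jamal: 8×1 + 7×3 + 9×2 + 10×1 + 8×1 + 8×3 = 89

Jamal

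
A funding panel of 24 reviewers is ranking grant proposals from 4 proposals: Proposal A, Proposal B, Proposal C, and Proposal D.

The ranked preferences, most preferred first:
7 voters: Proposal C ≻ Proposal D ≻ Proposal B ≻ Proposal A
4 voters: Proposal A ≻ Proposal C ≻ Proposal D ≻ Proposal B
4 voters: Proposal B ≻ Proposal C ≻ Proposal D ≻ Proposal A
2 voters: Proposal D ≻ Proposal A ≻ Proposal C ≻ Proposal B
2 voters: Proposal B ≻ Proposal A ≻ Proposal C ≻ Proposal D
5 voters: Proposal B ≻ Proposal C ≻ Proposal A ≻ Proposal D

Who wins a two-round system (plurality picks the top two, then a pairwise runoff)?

Proposal C

Round 1 first-place votes: Proposal A 4, Proposal B 11, Proposal C 7, Proposal D 2. Proposal B and Proposal C advance.
Runoff: Proposal B is ranked above Proposal C on 11 ballots, Proposal C above Proposal B on 13.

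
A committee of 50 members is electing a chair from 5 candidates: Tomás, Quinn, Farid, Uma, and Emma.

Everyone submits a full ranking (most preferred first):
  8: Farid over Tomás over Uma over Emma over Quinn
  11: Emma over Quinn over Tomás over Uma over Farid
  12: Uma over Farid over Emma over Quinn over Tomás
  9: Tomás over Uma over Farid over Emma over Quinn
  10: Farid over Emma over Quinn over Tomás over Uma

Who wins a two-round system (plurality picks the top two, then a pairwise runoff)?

Uma

Round 1 first-place votes: Tomás 9, Quinn 0, Farid 18, Uma 12, Emma 11. Farid and Uma advance.
Runoff: Farid is ranked above Uma on 18 ballots, Uma above Farid on 32.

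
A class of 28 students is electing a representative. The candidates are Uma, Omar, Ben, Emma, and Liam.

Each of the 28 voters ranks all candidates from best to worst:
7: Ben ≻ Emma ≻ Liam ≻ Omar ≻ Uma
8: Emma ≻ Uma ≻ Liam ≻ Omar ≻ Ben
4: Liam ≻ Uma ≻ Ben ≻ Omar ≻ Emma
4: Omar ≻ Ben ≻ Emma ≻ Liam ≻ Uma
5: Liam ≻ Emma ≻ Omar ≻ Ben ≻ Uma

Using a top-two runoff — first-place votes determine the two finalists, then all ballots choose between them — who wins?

Emma

Round 1 first-place votes: Uma 0, Omar 4, Ben 7, Emma 8, Liam 9. Liam and Emma advance.
Runoff: Liam is ranked above Emma on 9 ballots, Emma above Liam on 19.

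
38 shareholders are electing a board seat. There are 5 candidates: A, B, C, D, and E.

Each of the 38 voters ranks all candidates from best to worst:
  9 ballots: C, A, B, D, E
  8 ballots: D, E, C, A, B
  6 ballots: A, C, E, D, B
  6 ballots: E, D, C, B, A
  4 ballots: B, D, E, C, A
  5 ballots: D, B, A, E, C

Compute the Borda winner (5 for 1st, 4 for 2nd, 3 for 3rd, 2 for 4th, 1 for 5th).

D

A: 9×4 + 8×2 + 6×5 + 6×1 + 4×1 + 5×3 = 107
B: 9×3 + 8×1 + 6×1 + 6×2 + 4×5 + 5×4 = 93
C: 9×5 + 8×3 + 6×4 + 6×3 + 4×2 + 5×1 = 124
D: 9×2 + 8×5 + 6×2 + 6×4 + 4×4 + 5×5 = 135
E: 9×1 + 8×4 + 6×3 + 6×5 + 4×3 + 5×2 = 111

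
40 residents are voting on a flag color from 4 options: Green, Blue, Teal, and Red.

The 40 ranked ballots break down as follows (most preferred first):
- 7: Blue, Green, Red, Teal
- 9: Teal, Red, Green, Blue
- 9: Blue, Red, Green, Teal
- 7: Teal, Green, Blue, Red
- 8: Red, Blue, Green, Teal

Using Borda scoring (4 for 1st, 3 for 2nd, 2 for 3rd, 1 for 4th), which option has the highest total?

Green: 7×3 + 9×2 + 9×2 + 7×3 + 8×2 = 94
Blue: 7×4 + 9×1 + 9×4 + 7×2 + 8×3 = 111
Teal: 7×1 + 9×4 + 9×1 + 7×4 + 8×1 = 88
Red: 7×2 + 9×3 + 9×3 + 7×1 + 8×4 = 107

Blue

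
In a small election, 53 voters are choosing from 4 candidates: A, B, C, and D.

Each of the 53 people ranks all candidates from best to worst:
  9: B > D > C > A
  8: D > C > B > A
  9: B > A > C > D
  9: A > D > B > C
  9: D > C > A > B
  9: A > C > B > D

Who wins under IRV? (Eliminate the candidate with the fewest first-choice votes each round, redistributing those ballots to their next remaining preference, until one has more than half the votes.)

A

Round 1: A 18, B 18, C 0, D 17. C eliminated.
Round 2: A 18, B 18, D 17. D eliminated.
Round 3: A 27, B 26. A has a majority (≥27).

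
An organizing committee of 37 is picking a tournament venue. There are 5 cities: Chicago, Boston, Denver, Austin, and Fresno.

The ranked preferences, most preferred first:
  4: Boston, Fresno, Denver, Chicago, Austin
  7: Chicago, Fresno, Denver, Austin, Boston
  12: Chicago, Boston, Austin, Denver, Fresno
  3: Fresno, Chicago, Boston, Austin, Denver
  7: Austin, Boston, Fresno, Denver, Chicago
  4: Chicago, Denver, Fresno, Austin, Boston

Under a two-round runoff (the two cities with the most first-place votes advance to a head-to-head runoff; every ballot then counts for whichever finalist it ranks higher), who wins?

Round 1 first-place votes: Chicago 23, Boston 4, Denver 0, Austin 7, Fresno 3. Chicago and Austin advance.
Runoff: Chicago is ranked above Austin on 30 ballots, Austin above Chicago on 7.

Chicago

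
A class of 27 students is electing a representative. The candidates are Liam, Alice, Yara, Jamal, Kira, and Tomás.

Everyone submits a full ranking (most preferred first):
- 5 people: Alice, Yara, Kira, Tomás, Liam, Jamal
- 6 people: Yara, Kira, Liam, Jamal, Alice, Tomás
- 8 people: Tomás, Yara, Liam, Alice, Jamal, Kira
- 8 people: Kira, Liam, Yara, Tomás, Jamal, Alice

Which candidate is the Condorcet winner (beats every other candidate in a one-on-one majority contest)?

Yara vs Liam: 19–8
Yara vs Alice: 22–5
Yara vs Jamal: 27–0
Yara vs Kira: 19–8
Yara vs Tomás: 19–8
Yara beats every other candidate.

Yara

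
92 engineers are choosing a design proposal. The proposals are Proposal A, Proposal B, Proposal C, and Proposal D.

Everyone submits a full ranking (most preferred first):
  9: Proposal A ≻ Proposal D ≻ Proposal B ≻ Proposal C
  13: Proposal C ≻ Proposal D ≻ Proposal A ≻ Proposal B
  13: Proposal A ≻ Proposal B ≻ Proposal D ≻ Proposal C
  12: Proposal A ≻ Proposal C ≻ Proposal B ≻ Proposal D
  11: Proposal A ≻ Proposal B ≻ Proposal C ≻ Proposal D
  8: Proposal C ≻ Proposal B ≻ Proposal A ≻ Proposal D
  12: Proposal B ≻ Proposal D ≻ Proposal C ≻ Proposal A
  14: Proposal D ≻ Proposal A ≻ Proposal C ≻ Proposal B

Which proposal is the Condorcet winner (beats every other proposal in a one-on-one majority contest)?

Proposal A vs Proposal B: 72–20
Proposal A vs Proposal C: 59–33
Proposal A vs Proposal D: 53–39
Proposal A beats every other proposal.

Proposal A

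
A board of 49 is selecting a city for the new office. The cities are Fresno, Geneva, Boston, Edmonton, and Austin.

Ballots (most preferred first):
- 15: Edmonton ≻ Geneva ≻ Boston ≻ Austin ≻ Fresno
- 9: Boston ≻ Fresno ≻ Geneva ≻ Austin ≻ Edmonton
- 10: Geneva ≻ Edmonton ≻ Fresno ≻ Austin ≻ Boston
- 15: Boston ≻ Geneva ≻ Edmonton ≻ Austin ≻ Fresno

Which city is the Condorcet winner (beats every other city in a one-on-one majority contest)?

Geneva

Geneva vs Fresno: 40–9
Geneva vs Boston: 25–24
Geneva vs Edmonton: 34–15
Geneva vs Austin: 49–0
Geneva beats every other city.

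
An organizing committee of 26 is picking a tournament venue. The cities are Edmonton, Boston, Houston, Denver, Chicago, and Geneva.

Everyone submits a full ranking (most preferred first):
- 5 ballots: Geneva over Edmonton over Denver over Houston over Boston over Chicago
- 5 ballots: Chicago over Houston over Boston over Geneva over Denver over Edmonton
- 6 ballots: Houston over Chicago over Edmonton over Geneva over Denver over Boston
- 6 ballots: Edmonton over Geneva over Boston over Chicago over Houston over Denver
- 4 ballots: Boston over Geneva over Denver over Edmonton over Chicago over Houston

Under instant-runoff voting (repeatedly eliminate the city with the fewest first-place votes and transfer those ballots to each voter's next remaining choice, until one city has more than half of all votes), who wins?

Round 1: Edmonton 6, Boston 4, Houston 6, Denver 0, Chicago 5, Geneva 5. Denver eliminated.
Round 2: Edmonton 6, Boston 4, Houston 6, Chicago 5, Geneva 5. Boston eliminated.
Round 3: Edmonton 6, Houston 6, Chicago 5, Geneva 9. Chicago eliminated.
Round 4: Edmonton 6, Houston 11, Geneva 9. Edmonton eliminated.
Round 5: Houston 11, Geneva 15. Geneva has a majority (≥14).

Geneva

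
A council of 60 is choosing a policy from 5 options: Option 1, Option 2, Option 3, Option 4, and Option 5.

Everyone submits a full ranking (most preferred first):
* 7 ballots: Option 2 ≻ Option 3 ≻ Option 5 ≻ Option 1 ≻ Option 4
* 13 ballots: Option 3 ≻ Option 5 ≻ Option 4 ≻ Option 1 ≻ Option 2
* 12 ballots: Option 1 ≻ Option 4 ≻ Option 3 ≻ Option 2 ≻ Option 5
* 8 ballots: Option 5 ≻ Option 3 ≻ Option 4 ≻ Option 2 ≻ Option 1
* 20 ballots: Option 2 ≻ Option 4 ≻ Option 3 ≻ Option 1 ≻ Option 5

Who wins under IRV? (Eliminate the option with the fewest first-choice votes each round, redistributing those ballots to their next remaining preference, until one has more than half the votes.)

Round 1: Option 1 12, Option 2 27, Option 3 13, Option 4 0, Option 5 8. Option 4 eliminated.
Round 2: Option 1 12, Option 2 27, Option 3 13, Option 5 8. Option 5 eliminated.
Round 3: Option 1 12, Option 2 27, Option 3 21. Option 1 eliminated.
Round 4: Option 2 27, Option 3 33. Option 3 has a majority (≥31).

Option 3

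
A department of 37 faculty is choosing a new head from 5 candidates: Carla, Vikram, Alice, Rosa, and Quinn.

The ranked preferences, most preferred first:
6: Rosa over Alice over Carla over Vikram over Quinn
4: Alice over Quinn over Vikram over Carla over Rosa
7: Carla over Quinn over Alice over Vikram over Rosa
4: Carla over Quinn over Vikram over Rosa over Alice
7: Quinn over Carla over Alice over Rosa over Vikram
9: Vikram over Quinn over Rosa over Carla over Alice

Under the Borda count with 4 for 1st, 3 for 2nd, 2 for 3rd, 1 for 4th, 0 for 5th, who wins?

Carla: 6×2 + 4×1 + 7×4 + 4×4 + 7×3 + 9×1 = 90
Vikram: 6×1 + 4×2 + 7×1 + 4×2 + 7×0 + 9×4 = 65
Alice: 6×3 + 4×4 + 7×2 + 4×0 + 7×2 + 9×0 = 62
Rosa: 6×4 + 4×0 + 7×0 + 4×1 + 7×1 + 9×2 = 53
Quinn: 6×0 + 4×3 + 7×3 + 4×3 + 7×4 + 9×3 = 100

Quinn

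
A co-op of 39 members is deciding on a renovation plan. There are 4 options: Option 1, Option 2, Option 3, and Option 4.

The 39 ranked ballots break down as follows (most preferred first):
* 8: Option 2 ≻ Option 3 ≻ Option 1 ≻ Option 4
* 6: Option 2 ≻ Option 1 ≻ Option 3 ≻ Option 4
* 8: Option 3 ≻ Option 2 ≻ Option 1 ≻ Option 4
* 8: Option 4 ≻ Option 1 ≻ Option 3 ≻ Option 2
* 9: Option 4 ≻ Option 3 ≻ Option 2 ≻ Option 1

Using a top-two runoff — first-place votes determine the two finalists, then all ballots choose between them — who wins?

Option 2

Round 1 first-place votes: Option 1 0, Option 2 14, Option 3 8, Option 4 17. Option 4 and Option 2 advance.
Runoff: Option 4 is ranked above Option 2 on 17 ballots, Option 2 above Option 4 on 22.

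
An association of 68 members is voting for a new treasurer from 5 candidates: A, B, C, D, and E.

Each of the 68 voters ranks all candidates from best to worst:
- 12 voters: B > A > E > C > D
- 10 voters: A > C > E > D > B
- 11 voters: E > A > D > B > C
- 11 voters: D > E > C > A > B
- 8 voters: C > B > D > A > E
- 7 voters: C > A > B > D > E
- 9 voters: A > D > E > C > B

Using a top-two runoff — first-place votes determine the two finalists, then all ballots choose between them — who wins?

A

Round 1 first-place votes: A 19, B 12, C 15, D 11, E 11. A and C advance.
Runoff: A is ranked above C on 42 ballots, C above A on 26.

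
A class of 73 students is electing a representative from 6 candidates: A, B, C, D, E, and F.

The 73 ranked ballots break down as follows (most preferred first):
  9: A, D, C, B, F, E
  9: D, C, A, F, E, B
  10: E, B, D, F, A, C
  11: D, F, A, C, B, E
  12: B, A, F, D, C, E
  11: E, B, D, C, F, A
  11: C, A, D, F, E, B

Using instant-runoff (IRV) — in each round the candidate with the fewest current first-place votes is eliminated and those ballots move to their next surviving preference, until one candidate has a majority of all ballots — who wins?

Round 1: A 9, B 12, C 11, D 20, E 21, F 0. F eliminated.
Round 2: A 9, B 12, C 11, D 20, E 21. A eliminated.
Round 3: B 12, C 11, D 29, E 21. C eliminated.
Round 4: B 12, D 40, E 21. D has a majority (≥37).

D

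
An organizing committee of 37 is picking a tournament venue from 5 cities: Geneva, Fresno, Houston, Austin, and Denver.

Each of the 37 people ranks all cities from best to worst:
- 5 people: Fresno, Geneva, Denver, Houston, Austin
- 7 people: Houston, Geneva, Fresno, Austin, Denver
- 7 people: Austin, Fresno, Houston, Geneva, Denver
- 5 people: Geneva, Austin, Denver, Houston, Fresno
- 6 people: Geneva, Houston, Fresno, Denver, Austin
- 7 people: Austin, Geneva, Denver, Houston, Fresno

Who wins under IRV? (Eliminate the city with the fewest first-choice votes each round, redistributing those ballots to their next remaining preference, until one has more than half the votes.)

Geneva

Round 1: Geneva 11, Fresno 5, Houston 7, Austin 14, Denver 0. Denver eliminated.
Round 2: Geneva 11, Fresno 5, Houston 7, Austin 14. Fresno eliminated.
Round 3: Geneva 16, Houston 7, Austin 14. Houston eliminated.
Round 4: Geneva 23, Austin 14. Geneva has a majority (≥19).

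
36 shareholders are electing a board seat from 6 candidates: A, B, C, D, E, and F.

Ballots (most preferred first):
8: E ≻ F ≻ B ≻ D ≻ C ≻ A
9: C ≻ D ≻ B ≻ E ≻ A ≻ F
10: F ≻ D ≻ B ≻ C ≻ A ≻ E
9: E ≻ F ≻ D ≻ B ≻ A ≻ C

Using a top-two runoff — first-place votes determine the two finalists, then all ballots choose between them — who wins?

Round 1 first-place votes: A 0, B 0, C 9, D 0, E 17, F 10. E and F advance.
Runoff: E is ranked above F on 26 ballots, F above E on 10.

E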